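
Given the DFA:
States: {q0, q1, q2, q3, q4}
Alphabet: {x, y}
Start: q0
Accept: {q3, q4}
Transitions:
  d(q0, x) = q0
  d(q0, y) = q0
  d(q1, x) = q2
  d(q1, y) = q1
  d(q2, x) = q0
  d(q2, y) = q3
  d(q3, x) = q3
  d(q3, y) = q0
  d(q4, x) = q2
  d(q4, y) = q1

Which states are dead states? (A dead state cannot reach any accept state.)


Forward reachability from each state:
  q0 -> reaches {q0}, no accept state (dead)
  q1 -> reaches accept state q3 (live)
  q2 -> reaches accept state q3 (live)
  q3 -> reaches accept state q3 (live)
  q4 -> reaches accept state q3 (live)

{q0}


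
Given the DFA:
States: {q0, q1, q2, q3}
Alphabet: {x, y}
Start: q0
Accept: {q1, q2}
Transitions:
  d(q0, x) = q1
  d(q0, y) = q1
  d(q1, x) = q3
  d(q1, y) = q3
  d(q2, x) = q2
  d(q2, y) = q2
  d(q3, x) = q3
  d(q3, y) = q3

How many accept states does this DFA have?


Accept states listed: {q1, q2}
Counting: q1(1) q2(2)

2


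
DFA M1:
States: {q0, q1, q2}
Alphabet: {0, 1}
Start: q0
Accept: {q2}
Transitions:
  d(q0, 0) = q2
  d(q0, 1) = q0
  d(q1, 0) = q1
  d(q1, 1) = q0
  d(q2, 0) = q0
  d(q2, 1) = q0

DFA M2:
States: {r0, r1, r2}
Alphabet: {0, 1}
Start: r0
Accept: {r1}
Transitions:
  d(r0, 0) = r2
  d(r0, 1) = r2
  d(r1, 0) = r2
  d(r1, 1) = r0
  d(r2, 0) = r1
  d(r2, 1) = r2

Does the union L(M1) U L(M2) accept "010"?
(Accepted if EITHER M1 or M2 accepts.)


M1: final=q2 accepted=True
M2: final=r1 accepted=True

Yes, union accepts


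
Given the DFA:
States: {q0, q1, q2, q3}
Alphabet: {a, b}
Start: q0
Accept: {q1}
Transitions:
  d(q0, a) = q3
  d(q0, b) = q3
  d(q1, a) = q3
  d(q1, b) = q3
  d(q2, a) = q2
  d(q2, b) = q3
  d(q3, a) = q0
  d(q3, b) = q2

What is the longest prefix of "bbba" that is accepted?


Run the DFA, marking each prefix where the state is accepting:
  "" -> q0 [reject]
  "b" -> q3 [reject]
  "bb" -> q2 [reject]
  "bbb" -> q3 [reject]
  "bbba" -> q0 [reject]

No prefix is accepted


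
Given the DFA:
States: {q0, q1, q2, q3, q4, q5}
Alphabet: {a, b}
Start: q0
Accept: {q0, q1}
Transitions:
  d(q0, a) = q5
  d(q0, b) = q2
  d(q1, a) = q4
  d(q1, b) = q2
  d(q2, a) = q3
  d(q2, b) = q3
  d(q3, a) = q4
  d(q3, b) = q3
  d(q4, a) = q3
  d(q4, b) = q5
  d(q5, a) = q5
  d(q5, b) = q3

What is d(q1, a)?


Looking up transition d(q1, a)

q4


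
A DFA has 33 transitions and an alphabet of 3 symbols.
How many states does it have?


Each state has exactly one transition per symbol.
states = transitions / |alphabet| = 33 / 3 = 11

11


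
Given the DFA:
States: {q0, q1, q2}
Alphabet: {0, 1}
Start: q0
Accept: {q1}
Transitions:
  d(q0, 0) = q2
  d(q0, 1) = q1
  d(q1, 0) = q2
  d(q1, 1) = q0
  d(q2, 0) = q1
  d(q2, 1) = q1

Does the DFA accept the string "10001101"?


Trace: q0 -> q1 -> q2 -> q1 -> q2 -> q1 -> q0 -> q2 -> q1
Final state: q1
Accept states: {q1}

Yes, accepted (final state q1 is an accept state)


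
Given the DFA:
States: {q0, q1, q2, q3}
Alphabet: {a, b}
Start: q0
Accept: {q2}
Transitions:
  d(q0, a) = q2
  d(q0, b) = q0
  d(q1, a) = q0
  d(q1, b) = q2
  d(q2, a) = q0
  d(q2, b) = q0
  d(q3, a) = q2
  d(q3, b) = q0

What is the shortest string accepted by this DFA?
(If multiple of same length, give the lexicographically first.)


BFS by string length (lex-first path to each state shown):
  len 0: q0<-""
  len 1: q0<-"b", q2<-"a"
Found accept state at length 1.

"a"


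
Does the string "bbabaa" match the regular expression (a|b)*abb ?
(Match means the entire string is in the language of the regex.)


|string| = 6; first = 'b'; last = 'a'

No, "bbabaa" does not match (a|b)*abb


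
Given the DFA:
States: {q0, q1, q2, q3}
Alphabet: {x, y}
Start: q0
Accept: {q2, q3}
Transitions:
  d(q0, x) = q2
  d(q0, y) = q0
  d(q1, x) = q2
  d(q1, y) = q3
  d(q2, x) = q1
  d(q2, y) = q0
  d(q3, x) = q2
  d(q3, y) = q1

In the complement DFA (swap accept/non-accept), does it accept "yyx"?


Trace: q0 -> q0 -> q0 -> q2
Final: q2
Original accept: {q2, q3}
Complement: q2 is in original accept

No, complement rejects (original accepts)


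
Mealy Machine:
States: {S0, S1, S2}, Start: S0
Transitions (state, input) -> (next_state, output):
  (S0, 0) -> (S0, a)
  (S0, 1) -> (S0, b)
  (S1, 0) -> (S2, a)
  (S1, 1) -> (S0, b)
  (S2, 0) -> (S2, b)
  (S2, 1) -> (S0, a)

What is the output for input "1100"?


Step-by-step:
  (S0, 1) -> (S0, b)
  (S0, 1) -> (S0, b)
  (S0, 0) -> (S0, a)
  (S0, 0) -> (S0, a)

"bbaa"


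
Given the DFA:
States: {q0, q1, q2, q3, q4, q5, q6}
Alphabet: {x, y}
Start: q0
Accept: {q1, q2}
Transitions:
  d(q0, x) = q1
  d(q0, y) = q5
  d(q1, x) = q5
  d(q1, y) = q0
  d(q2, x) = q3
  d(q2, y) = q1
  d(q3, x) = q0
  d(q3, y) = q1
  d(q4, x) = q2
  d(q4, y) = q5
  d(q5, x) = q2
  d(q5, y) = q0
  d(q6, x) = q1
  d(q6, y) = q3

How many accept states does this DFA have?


Accept states listed: {q1, q2}
Counting: q1(1) q2(2)

2


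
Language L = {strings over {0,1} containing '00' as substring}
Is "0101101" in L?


'00' does not occur

No, "0101101" is not in L


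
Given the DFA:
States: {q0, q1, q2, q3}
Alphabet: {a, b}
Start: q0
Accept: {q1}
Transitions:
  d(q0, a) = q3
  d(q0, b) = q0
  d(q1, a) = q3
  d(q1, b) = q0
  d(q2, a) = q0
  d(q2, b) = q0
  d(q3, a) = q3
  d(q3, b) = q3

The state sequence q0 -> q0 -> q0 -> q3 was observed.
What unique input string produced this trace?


Trace back each transition to find the symbol:
  q0 --[b]--> q0
  q0 --[b]--> q0
  q0 --[a]--> q3

"bba"


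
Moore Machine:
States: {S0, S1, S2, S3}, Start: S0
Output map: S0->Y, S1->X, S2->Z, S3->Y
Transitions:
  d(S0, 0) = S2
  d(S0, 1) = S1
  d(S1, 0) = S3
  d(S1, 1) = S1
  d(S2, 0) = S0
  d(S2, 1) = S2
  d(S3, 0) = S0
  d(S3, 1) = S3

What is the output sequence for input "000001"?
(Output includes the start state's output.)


Start: S0 (output Y)
  --0--> S2 (output Z)
  --0--> S0 (output Y)
  --0--> S2 (output Z)
  --0--> S0 (output Y)
  --0--> S2 (output Z)
  --1--> S2 (output Z)

"YZYZYZZ"


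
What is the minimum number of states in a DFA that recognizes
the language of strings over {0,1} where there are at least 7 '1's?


States: count = 0, 1, ..., 6, and a final '>= 7' state.
Total: 7 + 1 = 8. Accept = '>= 7' state.

8


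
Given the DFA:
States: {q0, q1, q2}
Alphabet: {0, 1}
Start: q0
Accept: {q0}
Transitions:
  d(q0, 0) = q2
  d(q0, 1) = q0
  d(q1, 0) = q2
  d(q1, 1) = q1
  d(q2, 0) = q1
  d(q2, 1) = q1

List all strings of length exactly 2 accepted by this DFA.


All strings of length 2: 4 total
Accepted: 1

"11"


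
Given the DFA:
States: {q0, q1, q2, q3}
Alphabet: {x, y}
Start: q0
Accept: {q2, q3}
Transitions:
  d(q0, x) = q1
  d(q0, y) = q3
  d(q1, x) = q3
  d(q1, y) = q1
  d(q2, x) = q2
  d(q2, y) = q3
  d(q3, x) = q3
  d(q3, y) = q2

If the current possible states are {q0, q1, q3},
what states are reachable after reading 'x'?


Apply transition on 'x' from each current state:
  d(q0, x) = q1
  d(q1, x) = q3
  d(q3, x) = q3

{q1, q3}


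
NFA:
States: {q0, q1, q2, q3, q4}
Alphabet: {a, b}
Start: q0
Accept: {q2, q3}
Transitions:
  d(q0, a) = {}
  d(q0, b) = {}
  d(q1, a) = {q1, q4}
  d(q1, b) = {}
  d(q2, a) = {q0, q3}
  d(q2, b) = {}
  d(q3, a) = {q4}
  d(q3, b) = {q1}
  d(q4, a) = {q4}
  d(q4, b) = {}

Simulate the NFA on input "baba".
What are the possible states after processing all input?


Start: {q0}
  --b--> {}
  --a--> {}
  --b--> {}
  --a--> {}

{} (empty set, no valid transitions)


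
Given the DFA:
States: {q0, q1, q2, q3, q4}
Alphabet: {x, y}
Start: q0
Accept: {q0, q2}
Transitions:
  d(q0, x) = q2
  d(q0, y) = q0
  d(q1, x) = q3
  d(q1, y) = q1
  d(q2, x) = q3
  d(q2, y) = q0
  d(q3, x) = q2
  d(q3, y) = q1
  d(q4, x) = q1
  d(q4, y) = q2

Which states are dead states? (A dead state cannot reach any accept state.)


Forward reachability from each state:
  q0 -> reaches accept state q0 (live)
  q1 -> reaches accept state q0 (live)
  q2 -> reaches accept state q0 (live)
  q3 -> reaches accept state q0 (live)
  q4 -> reaches accept state q0 (live)

None (all states can reach an accept state)


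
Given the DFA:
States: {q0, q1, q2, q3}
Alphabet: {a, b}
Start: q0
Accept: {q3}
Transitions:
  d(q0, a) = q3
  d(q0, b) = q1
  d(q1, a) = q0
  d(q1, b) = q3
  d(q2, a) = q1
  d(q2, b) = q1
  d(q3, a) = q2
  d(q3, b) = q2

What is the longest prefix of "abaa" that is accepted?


Run the DFA, marking each prefix where the state is accepting:
  "" -> q0 [reject]
  "a" -> q3 [accept]
  "ab" -> q2 [reject]
  "aba" -> q1 [reject]
  "abaa" -> q0 [reject]

"a"


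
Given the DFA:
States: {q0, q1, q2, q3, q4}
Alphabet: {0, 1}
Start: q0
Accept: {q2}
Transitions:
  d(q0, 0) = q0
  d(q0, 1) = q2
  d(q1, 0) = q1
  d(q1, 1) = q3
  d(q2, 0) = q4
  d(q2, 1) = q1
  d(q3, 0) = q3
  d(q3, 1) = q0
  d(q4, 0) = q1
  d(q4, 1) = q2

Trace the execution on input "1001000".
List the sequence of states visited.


Input: 1001000
d(q0, 1) = q2
d(q2, 0) = q4
d(q4, 0) = q1
d(q1, 1) = q3
d(q3, 0) = q3
d(q3, 0) = q3
d(q3, 0) = q3


q0 -> q2 -> q4 -> q1 -> q3 -> q3 -> q3 -> q3


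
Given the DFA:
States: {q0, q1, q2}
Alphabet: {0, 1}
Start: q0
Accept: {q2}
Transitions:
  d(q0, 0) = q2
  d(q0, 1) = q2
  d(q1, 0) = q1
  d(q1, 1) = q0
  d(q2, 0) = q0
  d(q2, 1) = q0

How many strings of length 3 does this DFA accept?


Enumerating all length-3 strings:
  "000" -> q2 [accept]
  "001" -> q2 [accept]
  "010" -> q2 [accept]
  "011" -> q2 [accept]
  "100" -> q2 [accept]
  "101" -> q2 [accept]
  "110" -> q2 [accept]
  "111" -> q2 [accept]

8 out of 8


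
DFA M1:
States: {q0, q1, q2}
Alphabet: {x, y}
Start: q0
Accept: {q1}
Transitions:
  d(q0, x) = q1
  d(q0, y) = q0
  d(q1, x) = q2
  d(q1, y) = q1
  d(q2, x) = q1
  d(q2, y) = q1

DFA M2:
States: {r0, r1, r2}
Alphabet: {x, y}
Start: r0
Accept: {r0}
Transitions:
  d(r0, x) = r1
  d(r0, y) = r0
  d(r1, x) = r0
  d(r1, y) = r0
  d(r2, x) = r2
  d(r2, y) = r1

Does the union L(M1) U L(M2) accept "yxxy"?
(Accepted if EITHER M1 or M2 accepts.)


M1: final=q1 accepted=True
M2: final=r0 accepted=True

Yes, union accepts


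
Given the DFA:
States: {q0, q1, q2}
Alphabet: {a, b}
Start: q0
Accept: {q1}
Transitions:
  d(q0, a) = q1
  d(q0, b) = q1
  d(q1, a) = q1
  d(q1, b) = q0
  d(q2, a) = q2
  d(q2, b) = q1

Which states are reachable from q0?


BFS from q0:
  layer 0: {q0}
  layer 1: {q1}

{q0, q1}


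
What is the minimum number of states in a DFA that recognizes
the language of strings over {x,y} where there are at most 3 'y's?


States: count = 0, 1, ..., 3 (all accepting; 4 states), plus a dead state for count > 3.
Total: 4 + 1 = 5.

5


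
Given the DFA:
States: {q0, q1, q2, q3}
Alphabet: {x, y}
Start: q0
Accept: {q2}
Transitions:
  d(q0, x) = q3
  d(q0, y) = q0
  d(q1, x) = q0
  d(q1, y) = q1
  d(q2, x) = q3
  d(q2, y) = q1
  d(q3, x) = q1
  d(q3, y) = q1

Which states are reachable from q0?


BFS from q0:
  layer 0: {q0}
  layer 1: {q3}
  layer 2: {q1}

{q0, q1, q3}


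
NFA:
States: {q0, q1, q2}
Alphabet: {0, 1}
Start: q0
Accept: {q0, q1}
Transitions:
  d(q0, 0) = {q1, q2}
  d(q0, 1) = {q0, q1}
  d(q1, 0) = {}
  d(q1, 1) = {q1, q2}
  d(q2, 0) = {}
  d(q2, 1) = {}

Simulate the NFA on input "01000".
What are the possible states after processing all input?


Start: {q0}
  --0--> {q1, q2}
  --1--> {q1, q2}
  --0--> {}
  --0--> {}
  --0--> {}

{} (empty set, no valid transitions)


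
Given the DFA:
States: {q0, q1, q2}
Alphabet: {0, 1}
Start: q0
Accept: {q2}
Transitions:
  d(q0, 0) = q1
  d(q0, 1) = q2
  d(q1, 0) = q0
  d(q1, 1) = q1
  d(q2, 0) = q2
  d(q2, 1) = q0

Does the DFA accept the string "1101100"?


Trace: q0 -> q2 -> q0 -> q1 -> q1 -> q1 -> q0 -> q1
Final state: q1
Accept states: {q2}

No, rejected (final state q1 is not an accept state)


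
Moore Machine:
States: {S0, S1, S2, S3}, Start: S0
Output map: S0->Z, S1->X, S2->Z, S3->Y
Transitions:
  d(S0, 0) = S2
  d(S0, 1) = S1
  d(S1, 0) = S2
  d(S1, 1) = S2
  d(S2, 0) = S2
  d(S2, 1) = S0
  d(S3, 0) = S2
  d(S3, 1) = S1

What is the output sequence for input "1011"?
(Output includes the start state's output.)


Start: S0 (output Z)
  --1--> S1 (output X)
  --0--> S2 (output Z)
  --1--> S0 (output Z)
  --1--> S1 (output X)

"ZXZZX"


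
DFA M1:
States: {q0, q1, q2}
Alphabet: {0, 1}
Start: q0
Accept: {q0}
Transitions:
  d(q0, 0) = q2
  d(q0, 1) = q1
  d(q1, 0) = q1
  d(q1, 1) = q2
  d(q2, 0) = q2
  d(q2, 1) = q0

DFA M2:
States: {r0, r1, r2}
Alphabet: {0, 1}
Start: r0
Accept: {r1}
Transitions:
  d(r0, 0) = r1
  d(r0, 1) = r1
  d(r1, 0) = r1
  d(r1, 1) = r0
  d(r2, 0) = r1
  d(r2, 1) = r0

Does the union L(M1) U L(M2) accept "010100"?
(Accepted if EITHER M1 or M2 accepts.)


M1: final=q2 accepted=False
M2: final=r1 accepted=True

Yes, union accepts


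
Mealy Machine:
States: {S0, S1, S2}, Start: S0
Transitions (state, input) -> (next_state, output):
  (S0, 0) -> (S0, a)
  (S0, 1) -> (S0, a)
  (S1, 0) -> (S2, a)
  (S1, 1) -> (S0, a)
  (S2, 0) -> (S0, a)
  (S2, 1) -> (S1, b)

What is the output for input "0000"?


Step-by-step:
  (S0, 0) -> (S0, a)
  (S0, 0) -> (S0, a)
  (S0, 0) -> (S0, a)
  (S0, 0) -> (S0, a)

"aaaa"


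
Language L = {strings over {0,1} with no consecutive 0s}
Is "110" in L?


'00' does not occur

Yes, "110" is in L


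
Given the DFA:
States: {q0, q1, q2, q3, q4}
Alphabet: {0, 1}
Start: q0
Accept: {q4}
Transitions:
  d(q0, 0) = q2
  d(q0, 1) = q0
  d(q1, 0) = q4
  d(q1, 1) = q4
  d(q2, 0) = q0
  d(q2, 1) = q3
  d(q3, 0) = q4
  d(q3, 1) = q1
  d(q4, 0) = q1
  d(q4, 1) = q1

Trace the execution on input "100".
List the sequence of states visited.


Input: 100
d(q0, 1) = q0
d(q0, 0) = q2
d(q2, 0) = q0


q0 -> q0 -> q2 -> q0


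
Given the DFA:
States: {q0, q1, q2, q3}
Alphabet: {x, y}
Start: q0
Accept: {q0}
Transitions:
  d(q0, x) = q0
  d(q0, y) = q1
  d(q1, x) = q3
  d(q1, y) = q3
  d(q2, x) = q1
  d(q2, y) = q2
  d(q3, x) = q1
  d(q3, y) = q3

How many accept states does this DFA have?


Accept states listed: {q0}
Counting: q0(1)

1


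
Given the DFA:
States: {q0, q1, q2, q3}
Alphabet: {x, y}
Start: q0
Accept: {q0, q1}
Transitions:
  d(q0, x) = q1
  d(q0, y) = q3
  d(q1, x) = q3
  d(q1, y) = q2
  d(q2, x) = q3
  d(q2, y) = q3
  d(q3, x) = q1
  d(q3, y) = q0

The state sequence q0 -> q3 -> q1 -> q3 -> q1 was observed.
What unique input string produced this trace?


Trace back each transition to find the symbol:
  q0 --[y]--> q3
  q3 --[x]--> q1
  q1 --[x]--> q3
  q3 --[x]--> q1

"yxxx"


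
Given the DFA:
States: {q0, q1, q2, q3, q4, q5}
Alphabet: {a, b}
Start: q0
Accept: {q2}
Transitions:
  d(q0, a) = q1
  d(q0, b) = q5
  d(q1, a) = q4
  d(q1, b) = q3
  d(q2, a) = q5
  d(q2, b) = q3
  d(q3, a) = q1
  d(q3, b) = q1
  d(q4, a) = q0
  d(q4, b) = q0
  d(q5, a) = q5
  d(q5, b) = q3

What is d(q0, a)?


Looking up transition d(q0, a)

q1


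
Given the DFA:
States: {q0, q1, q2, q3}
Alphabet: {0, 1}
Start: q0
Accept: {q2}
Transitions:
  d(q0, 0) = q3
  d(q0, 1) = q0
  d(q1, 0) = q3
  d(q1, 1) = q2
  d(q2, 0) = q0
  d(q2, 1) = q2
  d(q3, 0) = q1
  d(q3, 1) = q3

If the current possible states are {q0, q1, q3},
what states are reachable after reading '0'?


Apply transition on '0' from each current state:
  d(q0, 0) = q3
  d(q1, 0) = q3
  d(q3, 0) = q1

{q1, q3}


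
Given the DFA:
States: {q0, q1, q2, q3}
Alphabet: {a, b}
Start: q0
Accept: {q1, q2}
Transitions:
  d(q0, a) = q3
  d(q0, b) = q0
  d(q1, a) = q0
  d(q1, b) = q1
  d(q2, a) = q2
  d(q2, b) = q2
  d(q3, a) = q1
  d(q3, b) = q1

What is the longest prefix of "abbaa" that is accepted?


Run the DFA, marking each prefix where the state is accepting:
  "" -> q0 [reject]
  "a" -> q3 [reject]
  "ab" -> q1 [accept]
  "abb" -> q1 [accept]
  "abba" -> q0 [reject]
  "abbaa" -> q3 [reject]

"abb"


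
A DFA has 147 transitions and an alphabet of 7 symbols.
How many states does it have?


Each state has exactly one transition per symbol.
states = transitions / |alphabet| = 147 / 7 = 21

21


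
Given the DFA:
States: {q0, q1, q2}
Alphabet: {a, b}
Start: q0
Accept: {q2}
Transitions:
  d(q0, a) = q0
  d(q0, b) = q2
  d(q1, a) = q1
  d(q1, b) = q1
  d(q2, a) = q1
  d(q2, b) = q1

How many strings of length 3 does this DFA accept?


Enumerating all length-3 strings:
  "aaa" -> q0 [reject]
  "aab" -> q2 [accept]
  "aba" -> q1 [reject]
  "abb" -> q1 [reject]
  "baa" -> q1 [reject]
  "bab" -> q1 [reject]
  "bba" -> q1 [reject]
  "bbb" -> q1 [reject]

1 out of 8


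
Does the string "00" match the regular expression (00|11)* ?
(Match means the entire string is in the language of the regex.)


|string| = 2; first = '0'; last = '0'

Yes, "00" matches (00|11)*


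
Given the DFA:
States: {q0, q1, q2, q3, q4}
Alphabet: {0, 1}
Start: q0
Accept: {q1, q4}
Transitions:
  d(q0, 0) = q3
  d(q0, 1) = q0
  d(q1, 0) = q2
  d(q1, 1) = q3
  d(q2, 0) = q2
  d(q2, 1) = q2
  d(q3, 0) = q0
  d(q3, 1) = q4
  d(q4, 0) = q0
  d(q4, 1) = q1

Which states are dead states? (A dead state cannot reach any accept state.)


Forward reachability from each state:
  q0 -> reaches accept state q1 (live)
  q1 -> reaches accept state q1 (live)
  q2 -> reaches {q2}, no accept state (dead)
  q3 -> reaches accept state q1 (live)
  q4 -> reaches accept state q1 (live)

{q2}


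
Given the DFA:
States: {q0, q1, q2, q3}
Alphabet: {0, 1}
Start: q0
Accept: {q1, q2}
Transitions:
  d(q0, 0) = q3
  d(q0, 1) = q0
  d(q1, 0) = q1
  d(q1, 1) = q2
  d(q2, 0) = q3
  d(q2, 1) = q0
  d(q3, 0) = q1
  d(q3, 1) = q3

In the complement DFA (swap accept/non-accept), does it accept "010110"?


Trace: q0 -> q3 -> q3 -> q1 -> q2 -> q0 -> q3
Final: q3
Original accept: {q1, q2}
Complement: q3 is not in original accept

Yes, complement accepts (original rejects)


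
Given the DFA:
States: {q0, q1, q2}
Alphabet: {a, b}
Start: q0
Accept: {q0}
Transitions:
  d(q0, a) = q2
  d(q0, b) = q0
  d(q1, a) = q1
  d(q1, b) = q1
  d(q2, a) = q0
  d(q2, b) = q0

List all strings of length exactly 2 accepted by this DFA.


All strings of length 2: 4 total
Accepted: 3

"aa", "ab", "bb"


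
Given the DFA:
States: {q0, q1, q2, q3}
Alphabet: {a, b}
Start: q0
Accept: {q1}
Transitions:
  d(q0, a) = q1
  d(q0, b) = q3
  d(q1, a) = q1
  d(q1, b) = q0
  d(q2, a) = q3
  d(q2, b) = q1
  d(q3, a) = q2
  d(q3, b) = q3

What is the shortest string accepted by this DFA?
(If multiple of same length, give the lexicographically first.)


BFS by string length (lex-first path to each state shown):
  len 0: q0<-""
  len 1: q1<-"a", q3<-"b"
Found accept state at length 1.

"a"


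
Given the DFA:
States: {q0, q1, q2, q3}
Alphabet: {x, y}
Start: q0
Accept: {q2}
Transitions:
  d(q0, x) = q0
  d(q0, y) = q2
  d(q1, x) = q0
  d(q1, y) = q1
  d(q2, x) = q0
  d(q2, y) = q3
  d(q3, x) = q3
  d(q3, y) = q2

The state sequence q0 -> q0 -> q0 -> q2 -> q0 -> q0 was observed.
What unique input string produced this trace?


Trace back each transition to find the symbol:
  q0 --[x]--> q0
  q0 --[x]--> q0
  q0 --[y]--> q2
  q2 --[x]--> q0
  q0 --[x]--> q0

"xxyxx"


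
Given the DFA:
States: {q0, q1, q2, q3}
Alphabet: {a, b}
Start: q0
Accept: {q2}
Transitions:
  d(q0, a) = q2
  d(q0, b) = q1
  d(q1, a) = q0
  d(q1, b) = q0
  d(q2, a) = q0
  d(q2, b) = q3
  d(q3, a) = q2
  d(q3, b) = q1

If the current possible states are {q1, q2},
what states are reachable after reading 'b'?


Apply transition on 'b' from each current state:
  d(q1, b) = q0
  d(q2, b) = q3

{q0, q3}


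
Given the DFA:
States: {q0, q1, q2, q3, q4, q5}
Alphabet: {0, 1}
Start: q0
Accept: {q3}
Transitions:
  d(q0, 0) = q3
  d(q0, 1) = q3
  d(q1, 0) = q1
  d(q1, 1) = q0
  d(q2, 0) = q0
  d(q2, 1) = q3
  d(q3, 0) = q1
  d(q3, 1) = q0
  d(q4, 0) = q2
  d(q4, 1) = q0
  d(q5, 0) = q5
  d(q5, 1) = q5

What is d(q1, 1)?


Looking up transition d(q1, 1)

q0


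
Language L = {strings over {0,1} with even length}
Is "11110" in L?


length = 5; 5 mod 2 = 1

No, "11110" is not in L


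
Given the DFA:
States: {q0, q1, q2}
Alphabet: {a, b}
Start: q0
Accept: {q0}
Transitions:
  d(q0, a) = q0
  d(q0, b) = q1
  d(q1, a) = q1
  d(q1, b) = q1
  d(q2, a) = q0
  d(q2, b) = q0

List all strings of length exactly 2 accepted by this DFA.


All strings of length 2: 4 total
Accepted: 1

"aa"


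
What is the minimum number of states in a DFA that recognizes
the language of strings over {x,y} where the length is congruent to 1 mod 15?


States track (length) mod 15.
Need 15 states: one per remainder 0..14; accept = remainder 1.

15


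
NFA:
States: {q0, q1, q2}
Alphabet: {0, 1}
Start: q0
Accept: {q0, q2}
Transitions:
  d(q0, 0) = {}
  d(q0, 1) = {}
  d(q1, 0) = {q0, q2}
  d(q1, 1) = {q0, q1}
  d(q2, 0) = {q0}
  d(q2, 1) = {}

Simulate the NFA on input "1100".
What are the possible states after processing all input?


Start: {q0}
  --1--> {}
  --1--> {}
  --0--> {}
  --0--> {}

{} (empty set, no valid transitions)


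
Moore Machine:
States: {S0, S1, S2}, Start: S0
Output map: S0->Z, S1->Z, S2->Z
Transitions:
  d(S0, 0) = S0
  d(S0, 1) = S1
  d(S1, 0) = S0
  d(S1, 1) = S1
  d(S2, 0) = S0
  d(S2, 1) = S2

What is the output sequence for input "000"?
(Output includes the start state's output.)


Start: S0 (output Z)
  --0--> S0 (output Z)
  --0--> S0 (output Z)
  --0--> S0 (output Z)

"ZZZZ"


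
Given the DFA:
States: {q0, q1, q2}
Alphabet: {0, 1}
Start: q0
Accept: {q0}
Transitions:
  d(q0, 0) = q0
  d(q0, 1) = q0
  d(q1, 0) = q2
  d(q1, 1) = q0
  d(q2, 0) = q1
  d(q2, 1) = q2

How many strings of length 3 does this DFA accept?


Enumerating all length-3 strings:
  "000" -> q0 [accept]
  "001" -> q0 [accept]
  "010" -> q0 [accept]
  "011" -> q0 [accept]
  "100" -> q0 [accept]
  "101" -> q0 [accept]
  "110" -> q0 [accept]
  "111" -> q0 [accept]

8 out of 8


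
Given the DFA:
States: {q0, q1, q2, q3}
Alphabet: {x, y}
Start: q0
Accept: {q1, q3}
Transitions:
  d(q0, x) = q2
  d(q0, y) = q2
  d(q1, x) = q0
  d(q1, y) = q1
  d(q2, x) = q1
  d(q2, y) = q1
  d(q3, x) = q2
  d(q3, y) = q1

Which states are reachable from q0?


BFS from q0:
  layer 0: {q0}
  layer 1: {q2}
  layer 2: {q1}

{q0, q1, q2}


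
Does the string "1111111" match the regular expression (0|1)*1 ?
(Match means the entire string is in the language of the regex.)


|string| = 7; first = '1'; last = '1'

Yes, "1111111" matches (0|1)*1


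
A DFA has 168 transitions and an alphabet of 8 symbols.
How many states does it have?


Each state has exactly one transition per symbol.
states = transitions / |alphabet| = 168 / 8 = 21

21


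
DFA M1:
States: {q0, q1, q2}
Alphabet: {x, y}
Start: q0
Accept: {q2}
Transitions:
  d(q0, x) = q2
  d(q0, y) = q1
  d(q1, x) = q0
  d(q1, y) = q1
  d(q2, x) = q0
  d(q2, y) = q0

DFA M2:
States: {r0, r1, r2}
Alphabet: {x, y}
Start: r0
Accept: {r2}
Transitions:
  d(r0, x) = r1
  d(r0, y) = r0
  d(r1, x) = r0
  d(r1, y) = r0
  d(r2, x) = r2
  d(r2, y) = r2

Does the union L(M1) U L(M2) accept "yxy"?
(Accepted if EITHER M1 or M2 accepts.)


M1: final=q1 accepted=False
M2: final=r0 accepted=False

No, union rejects (neither accepts)


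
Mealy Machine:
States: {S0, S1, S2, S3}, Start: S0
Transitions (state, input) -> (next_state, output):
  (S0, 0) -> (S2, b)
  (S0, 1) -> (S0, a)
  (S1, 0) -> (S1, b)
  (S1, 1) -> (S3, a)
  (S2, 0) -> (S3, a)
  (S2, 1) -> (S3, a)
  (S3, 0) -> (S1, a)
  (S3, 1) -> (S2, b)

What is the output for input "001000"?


Step-by-step:
  (S0, 0) -> (S2, b)
  (S2, 0) -> (S3, a)
  (S3, 1) -> (S2, b)
  (S2, 0) -> (S3, a)
  (S3, 0) -> (S1, a)
  (S1, 0) -> (S1, b)

"babaab"


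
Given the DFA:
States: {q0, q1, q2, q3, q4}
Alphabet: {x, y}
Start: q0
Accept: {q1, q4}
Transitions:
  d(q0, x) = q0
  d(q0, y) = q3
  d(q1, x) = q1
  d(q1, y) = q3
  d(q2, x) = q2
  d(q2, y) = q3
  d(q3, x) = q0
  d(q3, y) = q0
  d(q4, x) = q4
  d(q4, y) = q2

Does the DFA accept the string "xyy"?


Trace: q0 -> q0 -> q3 -> q0
Final state: q0
Accept states: {q1, q4}

No, rejected (final state q0 is not an accept state)


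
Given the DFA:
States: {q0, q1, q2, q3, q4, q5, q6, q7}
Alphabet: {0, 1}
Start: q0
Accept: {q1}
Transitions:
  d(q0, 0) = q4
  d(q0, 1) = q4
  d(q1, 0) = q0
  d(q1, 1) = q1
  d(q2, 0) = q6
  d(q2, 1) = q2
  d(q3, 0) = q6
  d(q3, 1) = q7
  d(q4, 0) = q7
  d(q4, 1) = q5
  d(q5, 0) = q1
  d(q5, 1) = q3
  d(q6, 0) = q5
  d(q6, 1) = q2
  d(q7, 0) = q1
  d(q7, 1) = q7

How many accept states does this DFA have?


Accept states listed: {q1}
Counting: q1(1)

1


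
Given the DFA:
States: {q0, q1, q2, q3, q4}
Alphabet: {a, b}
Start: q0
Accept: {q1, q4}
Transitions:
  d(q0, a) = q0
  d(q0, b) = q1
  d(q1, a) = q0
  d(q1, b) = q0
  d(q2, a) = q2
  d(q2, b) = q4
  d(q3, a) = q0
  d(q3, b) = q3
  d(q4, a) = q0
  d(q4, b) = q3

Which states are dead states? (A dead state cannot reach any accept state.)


Forward reachability from each state:
  q0 -> reaches accept state q1 (live)
  q1 -> reaches accept state q1 (live)
  q2 -> reaches accept state q1 (live)
  q3 -> reaches accept state q1 (live)
  q4 -> reaches accept state q1 (live)

None (all states can reach an accept state)


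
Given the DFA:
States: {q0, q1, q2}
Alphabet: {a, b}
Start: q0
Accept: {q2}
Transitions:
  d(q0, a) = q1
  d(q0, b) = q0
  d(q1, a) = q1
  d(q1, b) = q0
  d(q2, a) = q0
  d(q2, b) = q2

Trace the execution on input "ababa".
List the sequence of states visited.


Input: ababa
d(q0, a) = q1
d(q1, b) = q0
d(q0, a) = q1
d(q1, b) = q0
d(q0, a) = q1


q0 -> q1 -> q0 -> q1 -> q0 -> q1


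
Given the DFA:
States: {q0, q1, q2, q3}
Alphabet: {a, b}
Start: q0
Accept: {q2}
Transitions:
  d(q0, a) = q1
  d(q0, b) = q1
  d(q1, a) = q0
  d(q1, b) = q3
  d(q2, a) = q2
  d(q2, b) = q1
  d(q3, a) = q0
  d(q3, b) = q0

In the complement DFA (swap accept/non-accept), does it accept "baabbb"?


Trace: q0 -> q1 -> q0 -> q1 -> q3 -> q0 -> q1
Final: q1
Original accept: {q2}
Complement: q1 is not in original accept

Yes, complement accepts (original rejects)


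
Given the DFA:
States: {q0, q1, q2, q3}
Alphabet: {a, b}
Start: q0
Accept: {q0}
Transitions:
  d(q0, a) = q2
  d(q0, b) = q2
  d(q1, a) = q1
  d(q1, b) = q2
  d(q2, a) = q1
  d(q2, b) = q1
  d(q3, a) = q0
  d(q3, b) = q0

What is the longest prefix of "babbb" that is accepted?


Run the DFA, marking each prefix where the state is accepting:
  "" -> q0 [accept]
  "b" -> q2 [reject]
  "ba" -> q1 [reject]
  "bab" -> q2 [reject]
  "babb" -> q1 [reject]
  "babbb" -> q2 [reject]

""


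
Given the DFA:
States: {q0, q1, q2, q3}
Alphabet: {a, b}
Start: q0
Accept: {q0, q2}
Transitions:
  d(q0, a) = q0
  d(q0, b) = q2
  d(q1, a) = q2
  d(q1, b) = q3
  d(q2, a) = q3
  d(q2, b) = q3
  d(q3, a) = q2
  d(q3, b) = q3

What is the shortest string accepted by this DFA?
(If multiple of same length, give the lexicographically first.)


BFS by string length (lex-first path to each state shown):
  len 0: q0<-""
Found accept state at length 0.

"" (empty string)


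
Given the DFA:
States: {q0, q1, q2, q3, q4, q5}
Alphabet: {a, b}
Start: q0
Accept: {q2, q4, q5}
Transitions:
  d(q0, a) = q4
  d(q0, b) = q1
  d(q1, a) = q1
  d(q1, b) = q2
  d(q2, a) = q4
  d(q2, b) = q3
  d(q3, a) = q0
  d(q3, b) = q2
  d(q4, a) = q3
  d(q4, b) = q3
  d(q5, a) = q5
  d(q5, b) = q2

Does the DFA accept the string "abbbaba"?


Trace: q0 -> q4 -> q3 -> q2 -> q3 -> q0 -> q1 -> q1
Final state: q1
Accept states: {q2, q4, q5}

No, rejected (final state q1 is not an accept state)


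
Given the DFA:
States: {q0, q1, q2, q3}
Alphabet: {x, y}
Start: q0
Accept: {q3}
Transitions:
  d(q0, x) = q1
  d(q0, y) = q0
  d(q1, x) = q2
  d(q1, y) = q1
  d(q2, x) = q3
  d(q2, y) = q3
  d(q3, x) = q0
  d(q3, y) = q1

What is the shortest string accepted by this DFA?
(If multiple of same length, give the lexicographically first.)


BFS by string length (lex-first path to each state shown):
  len 0: q0<-""
  len 1: q0<-"y", q1<-"x"
  len 2: q0<-"yy", q1<-"xy", q2<-"xx"
  len 3: q0<-"yyy", q1<-"xyy", q2<-"xyx", q3<-"xxx"
Found accept state at length 3.

"xxx"


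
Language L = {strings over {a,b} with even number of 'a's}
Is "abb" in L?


count('a') = 1; 1 mod 2 = 1

No, "abb" is not in L


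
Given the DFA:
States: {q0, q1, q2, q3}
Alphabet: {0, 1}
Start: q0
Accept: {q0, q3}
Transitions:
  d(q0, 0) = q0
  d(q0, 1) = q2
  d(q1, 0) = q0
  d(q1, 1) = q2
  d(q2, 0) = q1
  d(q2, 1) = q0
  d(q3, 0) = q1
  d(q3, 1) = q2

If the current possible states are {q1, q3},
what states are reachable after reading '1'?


Apply transition on '1' from each current state:
  d(q1, 1) = q2
  d(q3, 1) = q2

{q2}


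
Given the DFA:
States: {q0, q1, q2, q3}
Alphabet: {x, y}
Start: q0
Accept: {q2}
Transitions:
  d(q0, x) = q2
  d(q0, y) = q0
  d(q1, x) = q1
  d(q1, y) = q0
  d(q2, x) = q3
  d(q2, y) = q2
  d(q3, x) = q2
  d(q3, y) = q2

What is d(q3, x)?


Looking up transition d(q3, x)

q2


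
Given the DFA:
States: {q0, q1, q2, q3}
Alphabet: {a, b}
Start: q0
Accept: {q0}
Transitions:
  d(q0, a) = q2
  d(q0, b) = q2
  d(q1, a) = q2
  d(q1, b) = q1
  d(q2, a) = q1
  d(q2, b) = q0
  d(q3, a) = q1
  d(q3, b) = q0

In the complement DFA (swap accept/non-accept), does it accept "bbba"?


Trace: q0 -> q2 -> q0 -> q2 -> q1
Final: q1
Original accept: {q0}
Complement: q1 is not in original accept

Yes, complement accepts (original rejects)


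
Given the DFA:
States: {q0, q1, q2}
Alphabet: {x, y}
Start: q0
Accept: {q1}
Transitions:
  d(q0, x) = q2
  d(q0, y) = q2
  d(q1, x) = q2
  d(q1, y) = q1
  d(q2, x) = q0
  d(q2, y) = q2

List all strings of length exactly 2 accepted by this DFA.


All strings of length 2: 4 total
Accepted: 0

None


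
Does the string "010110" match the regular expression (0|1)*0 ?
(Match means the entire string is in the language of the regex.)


|string| = 6; first = '0'; last = '0'

Yes, "010110" matches (0|1)*0


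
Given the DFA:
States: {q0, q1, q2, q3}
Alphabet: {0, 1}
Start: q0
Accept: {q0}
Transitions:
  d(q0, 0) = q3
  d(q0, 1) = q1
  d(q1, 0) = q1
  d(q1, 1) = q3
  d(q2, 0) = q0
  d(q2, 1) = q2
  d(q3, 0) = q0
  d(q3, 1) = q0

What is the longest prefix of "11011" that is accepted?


Run the DFA, marking each prefix where the state is accepting:
  "" -> q0 [accept]
  "1" -> q1 [reject]
  "11" -> q3 [reject]
  "110" -> q0 [accept]
  "1101" -> q1 [reject]
  "11011" -> q3 [reject]

"110"


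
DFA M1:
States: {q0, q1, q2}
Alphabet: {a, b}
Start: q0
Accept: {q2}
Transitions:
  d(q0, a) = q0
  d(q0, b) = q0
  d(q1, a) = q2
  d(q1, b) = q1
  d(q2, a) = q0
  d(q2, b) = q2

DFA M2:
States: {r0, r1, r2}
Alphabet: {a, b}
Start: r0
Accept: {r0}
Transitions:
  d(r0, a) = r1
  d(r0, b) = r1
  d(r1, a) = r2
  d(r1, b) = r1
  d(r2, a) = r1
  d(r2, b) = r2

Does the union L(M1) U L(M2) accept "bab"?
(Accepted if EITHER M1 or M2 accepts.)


M1: final=q0 accepted=False
M2: final=r2 accepted=False

No, union rejects (neither accepts)


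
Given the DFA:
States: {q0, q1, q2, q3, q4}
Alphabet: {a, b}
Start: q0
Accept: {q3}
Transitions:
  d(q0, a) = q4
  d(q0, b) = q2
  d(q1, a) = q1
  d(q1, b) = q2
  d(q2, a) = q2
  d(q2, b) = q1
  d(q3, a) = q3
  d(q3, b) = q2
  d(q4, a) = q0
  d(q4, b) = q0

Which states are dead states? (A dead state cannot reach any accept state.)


Forward reachability from each state:
  q0 -> reaches {q0, q1, q2, q4}, no accept state (dead)
  q1 -> reaches {q1, q2}, no accept state (dead)
  q2 -> reaches {q1, q2}, no accept state (dead)
  q3 -> reaches accept state q3 (live)
  q4 -> reaches {q0, q1, q2, q4}, no accept state (dead)

{q0, q1, q2, q4}


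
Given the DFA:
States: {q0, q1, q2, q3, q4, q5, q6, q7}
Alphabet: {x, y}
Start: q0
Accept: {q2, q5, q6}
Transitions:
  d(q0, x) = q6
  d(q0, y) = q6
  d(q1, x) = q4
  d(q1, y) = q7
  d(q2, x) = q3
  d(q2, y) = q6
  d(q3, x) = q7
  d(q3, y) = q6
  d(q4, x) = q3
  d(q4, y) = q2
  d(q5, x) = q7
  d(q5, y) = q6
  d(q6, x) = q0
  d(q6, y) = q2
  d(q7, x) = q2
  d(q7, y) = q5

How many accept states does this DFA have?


Accept states listed: {q2, q5, q6}
Counting: q2(1) q5(2) q6(3)

3


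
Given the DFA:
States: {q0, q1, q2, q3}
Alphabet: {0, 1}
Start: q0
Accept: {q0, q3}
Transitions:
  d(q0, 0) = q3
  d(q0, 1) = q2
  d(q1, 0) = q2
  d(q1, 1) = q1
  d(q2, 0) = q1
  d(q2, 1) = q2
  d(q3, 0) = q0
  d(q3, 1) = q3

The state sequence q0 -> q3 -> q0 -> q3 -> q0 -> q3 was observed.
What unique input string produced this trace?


Trace back each transition to find the symbol:
  q0 --[0]--> q3
  q3 --[0]--> q0
  q0 --[0]--> q3
  q3 --[0]--> q0
  q0 --[0]--> q3

"00000"


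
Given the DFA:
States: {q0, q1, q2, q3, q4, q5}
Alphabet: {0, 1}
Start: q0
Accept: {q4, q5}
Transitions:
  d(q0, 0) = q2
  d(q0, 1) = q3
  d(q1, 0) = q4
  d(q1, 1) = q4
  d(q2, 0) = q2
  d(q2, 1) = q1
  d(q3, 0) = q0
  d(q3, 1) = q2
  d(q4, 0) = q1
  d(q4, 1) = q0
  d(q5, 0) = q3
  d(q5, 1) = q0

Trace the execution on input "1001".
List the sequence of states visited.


Input: 1001
d(q0, 1) = q3
d(q3, 0) = q0
d(q0, 0) = q2
d(q2, 1) = q1


q0 -> q3 -> q0 -> q2 -> q1


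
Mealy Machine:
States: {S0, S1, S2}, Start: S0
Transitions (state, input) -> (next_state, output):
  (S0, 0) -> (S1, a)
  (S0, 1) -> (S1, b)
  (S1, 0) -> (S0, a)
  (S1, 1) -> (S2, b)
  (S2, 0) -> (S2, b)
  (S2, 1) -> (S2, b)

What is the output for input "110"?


Step-by-step:
  (S0, 1) -> (S1, b)
  (S1, 1) -> (S2, b)
  (S2, 0) -> (S2, b)

"bbb"


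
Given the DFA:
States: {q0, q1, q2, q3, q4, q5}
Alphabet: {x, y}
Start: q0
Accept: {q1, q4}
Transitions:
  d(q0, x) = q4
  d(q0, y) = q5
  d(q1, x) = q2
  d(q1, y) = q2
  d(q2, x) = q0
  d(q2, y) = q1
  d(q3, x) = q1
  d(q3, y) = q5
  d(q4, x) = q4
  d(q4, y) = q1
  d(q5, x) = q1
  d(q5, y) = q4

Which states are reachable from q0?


BFS from q0:
  layer 0: {q0}
  layer 1: {q4, q5}
  layer 2: {q1}
  layer 3: {q2}

{q0, q1, q2, q4, q5}


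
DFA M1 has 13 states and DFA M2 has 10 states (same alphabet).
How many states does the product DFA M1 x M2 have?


Product construction pairs every M1 state with every M2 state.
13 * 10 = 130

130


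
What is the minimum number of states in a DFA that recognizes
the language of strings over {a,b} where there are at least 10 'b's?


States: count = 0, 1, ..., 9, and a final '>= 10' state.
Total: 10 + 1 = 11. Accept = '>= 10' state.

11


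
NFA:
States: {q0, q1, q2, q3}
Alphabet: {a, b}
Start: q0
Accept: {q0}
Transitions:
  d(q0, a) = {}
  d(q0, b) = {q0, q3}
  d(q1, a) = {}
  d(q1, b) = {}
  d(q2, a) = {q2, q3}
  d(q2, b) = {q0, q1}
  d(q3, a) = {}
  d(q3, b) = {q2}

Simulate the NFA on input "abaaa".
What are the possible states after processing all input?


Start: {q0}
  --a--> {}
  --b--> {}
  --a--> {}
  --a--> {}
  --a--> {}

{} (empty set, no valid transitions)


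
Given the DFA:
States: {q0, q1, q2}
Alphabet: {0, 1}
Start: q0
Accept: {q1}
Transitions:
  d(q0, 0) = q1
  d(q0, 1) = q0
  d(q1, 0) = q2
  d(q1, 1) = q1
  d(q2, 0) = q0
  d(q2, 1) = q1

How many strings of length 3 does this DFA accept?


Enumerating all length-3 strings:
  "000" -> q0 [reject]
  "001" -> q1 [accept]
  "010" -> q2 [reject]
  "011" -> q1 [accept]
  "100" -> q2 [reject]
  "101" -> q1 [accept]
  "110" -> q1 [accept]
  "111" -> q0 [reject]

4 out of 8


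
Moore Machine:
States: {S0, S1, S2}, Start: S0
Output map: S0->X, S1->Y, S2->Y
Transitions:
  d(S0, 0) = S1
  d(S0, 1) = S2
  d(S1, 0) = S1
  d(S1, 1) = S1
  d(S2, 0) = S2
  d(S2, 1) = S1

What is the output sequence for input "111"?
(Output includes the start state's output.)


Start: S0 (output X)
  --1--> S2 (output Y)
  --1--> S1 (output Y)
  --1--> S1 (output Y)

"XYYY"


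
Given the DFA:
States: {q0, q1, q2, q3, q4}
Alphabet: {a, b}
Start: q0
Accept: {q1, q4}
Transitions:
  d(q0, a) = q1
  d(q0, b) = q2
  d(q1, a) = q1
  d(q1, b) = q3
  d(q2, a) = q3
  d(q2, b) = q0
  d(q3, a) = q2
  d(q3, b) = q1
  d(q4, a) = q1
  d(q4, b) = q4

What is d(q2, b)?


Looking up transition d(q2, b)

q0


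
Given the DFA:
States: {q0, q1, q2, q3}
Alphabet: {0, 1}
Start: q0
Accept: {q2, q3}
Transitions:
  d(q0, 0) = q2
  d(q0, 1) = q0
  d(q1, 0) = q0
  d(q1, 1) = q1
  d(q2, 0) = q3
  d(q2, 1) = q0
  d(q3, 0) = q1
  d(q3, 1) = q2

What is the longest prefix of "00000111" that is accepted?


Run the DFA, marking each prefix where the state is accepting:
  "" -> q0 [reject]
  "0" -> q2 [accept]
  "00" -> q3 [accept]
  "000" -> q1 [reject]
  "0000" -> q0 [reject]
  "00000" -> q2 [accept]
  "000001" -> q0 [reject]
  "0000011" -> q0 [reject]
  "00000111" -> q0 [reject]

"00000"


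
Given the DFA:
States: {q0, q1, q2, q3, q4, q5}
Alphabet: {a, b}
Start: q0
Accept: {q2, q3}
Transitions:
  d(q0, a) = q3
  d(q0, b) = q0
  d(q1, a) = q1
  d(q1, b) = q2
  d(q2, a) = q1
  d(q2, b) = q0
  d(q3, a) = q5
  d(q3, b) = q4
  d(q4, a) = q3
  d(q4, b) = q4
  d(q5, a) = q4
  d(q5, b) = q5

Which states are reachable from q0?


BFS from q0:
  layer 0: {q0}
  layer 1: {q3}
  layer 2: {q4, q5}

{q0, q3, q4, q5}


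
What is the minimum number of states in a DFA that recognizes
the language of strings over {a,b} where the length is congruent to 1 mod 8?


States track (length) mod 8.
Need 8 states: one per remainder 0..7; accept = remainder 1.

8


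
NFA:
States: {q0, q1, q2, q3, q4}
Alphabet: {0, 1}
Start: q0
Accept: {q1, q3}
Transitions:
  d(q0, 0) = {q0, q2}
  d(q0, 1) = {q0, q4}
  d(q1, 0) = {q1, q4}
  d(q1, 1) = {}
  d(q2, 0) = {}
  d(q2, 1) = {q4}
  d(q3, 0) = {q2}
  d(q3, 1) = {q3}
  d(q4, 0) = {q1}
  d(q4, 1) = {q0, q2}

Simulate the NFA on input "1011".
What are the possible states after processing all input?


Start: {q0}
  --1--> {q0, q4}
  --0--> {q0, q1, q2}
  --1--> {q0, q4}
  --1--> {q0, q2, q4}

{q0, q2, q4}


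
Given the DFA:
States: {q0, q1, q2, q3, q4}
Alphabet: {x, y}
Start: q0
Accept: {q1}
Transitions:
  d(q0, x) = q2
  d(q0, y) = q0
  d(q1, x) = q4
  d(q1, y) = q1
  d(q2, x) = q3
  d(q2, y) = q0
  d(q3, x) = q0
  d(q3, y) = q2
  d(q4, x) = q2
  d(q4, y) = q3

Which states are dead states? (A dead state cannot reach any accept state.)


Forward reachability from each state:
  q0 -> reaches {q0, q2, q3}, no accept state (dead)
  q1 -> reaches accept state q1 (live)
  q2 -> reaches {q0, q2, q3}, no accept state (dead)
  q3 -> reaches {q0, q2, q3}, no accept state (dead)
  q4 -> reaches {q0, q2, q3, q4}, no accept state (dead)

{q0, q2, q3, q4}


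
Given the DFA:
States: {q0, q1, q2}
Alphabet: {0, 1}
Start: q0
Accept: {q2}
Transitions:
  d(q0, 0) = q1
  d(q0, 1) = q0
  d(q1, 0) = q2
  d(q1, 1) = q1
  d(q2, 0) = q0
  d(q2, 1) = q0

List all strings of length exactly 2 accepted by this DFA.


All strings of length 2: 4 total
Accepted: 1

"00"


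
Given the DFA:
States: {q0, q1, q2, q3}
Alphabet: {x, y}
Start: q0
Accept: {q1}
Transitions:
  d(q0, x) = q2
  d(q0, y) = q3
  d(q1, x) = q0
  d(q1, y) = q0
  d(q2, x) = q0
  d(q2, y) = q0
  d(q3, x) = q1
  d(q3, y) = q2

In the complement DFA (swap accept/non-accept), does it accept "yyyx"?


Trace: q0 -> q3 -> q2 -> q0 -> q2
Final: q2
Original accept: {q1}
Complement: q2 is not in original accept

Yes, complement accepts (original rejects)


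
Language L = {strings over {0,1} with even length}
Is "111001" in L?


length = 6; 6 mod 2 = 0

Yes, "111001" is in L


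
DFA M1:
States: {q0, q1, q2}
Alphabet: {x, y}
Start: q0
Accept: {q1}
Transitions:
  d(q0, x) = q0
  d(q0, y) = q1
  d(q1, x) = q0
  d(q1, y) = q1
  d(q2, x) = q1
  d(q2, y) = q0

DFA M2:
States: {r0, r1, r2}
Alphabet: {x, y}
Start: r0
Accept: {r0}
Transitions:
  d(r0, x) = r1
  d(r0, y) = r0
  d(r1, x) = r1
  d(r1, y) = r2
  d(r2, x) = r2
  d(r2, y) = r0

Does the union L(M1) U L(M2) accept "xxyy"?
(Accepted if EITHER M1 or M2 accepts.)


M1: final=q1 accepted=True
M2: final=r0 accepted=True

Yes, union accepts


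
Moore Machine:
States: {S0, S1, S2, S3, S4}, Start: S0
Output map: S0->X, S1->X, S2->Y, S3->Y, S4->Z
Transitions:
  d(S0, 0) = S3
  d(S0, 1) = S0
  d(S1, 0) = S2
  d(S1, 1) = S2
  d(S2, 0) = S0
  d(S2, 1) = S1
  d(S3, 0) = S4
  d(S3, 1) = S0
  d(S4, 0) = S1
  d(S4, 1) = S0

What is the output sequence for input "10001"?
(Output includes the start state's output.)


Start: S0 (output X)
  --1--> S0 (output X)
  --0--> S3 (output Y)
  --0--> S4 (output Z)
  --0--> S1 (output X)
  --1--> S2 (output Y)

"XXYZXY"


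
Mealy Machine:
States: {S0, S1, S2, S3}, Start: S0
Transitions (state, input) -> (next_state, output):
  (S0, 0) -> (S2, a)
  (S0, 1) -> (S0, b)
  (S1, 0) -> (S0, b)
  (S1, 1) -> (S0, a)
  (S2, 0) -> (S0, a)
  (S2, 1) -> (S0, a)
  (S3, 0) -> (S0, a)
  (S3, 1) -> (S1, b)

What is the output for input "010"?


Step-by-step:
  (S0, 0) -> (S2, a)
  (S2, 1) -> (S0, a)
  (S0, 0) -> (S2, a)

"aaa"
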